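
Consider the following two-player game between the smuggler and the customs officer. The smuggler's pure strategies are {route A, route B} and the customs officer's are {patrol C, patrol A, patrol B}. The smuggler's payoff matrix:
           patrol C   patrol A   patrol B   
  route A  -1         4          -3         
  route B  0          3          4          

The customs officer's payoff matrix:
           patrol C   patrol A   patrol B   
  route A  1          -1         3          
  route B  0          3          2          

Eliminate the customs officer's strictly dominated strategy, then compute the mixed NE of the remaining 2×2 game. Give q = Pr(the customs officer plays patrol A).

q = 7/8

The customs officer's strategy patrol C is strictly dominated by patrol B: 3 > 1 and 2 > 0. Eliminate patrol C.
In a mixed equilibrium the smuggler is indifferent between route A and route B; this condition fixes q.
  the smuggler's payoff from route A: q·4 + (1−q)·(-3) = 7q - 3
  the smuggler's payoff from route B: q·3 + (1−q)·4 = -q + 4
  7q - 3 = -q + 4  ⇒  8q = 7  ⇒  q = 7/8.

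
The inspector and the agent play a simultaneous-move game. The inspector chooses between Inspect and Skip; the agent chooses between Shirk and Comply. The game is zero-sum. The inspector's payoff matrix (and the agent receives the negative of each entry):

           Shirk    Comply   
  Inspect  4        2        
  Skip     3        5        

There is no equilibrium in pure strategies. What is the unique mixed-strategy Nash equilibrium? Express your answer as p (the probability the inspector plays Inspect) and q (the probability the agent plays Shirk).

p = 1/2, q = 3/4

For the agent to be willing to mix, the agent must be indifferent between Shirk and Comply, which pins down the inspector's mix.
  the agent's payoff from Shirk: p·(-4) + (1−p)·(-3) = -p - 3
  the agent's payoff from Comply: p·(-2) + (1−p)·(-5) = 3p - 5
  -p - 3 = 3p - 5  ⇒  -4p = -2  ⇒  p = 1/2.
The inspector's indifference between Inspect and Skip determines the agent's mixing probability q:
  the inspector's payoff to Inspect: q·4 + (1−q)·2 = 2q + 2
  the inspector's payoff to Skip: q·3 + (1−q)·5 = -2q + 5
  2q + 2 = -2q + 5  ⇒  4q = 3  ⇒  q = 3/4.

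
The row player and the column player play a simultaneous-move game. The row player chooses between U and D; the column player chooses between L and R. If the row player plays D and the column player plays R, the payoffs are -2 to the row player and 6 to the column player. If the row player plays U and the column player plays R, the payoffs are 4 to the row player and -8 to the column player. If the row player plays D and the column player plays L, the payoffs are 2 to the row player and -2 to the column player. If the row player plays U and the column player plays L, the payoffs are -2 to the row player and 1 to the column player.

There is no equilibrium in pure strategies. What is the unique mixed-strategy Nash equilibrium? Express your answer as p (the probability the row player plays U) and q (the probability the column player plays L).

p = 8/17, q = 3/5

The row player's mix must leave the column player indifferent between L and R.
  the column player's payoff from L: p·1 + (1−p)·(-2) = 3p - 2
  the column player's payoff from R: p·(-8) + (1−p)·6 = -14p + 6
  3p - 2 = -14p + 6  ⇒  17p = 8  ⇒  p = 8/17.
Set the row player's expected payoff from U equal to that from D:
  the row player's payoff from U: q·(-2) + (1−q)·4 = -6q + 4
  the row player's payoff from D: q·2 + (1−q)·(-2) = 4q - 2
  -6q + 4 = 4q - 2  ⇒  -10q = -6  ⇒  q = 3/5.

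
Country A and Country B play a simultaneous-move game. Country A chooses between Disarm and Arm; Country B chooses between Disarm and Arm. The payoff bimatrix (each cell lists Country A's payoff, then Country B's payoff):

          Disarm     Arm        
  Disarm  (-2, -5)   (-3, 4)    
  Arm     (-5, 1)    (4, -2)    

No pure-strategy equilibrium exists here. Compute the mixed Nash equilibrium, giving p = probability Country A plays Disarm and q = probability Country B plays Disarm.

p = 1/4, q = 7/10

For Country B to be willing to mix, Country B must be indifferent between Disarm and Arm, which pins down Country A's mix.
  Country B's payoff from Disarm: p·(-5) + (1−p)·1 = -6p + 1
  Country B's payoff from Arm: p·4 + (1−p)·(-2) = 6p - 2
  -6p + 1 = 6p - 2  ⇒  -12p = -3  ⇒  p = 1/4.
Country A's indifference between Disarm and Arm determines Country B's mixing probability q:
  Country A's payoff to Disarm: q·(-2) + (1−q)·(-3) = q - 3
  Country A's payoff to Arm: q·(-5) + (1−q)·4 = -9q + 4
  q - 3 = -9q + 4  ⇒  10q = 7  ⇒  q = 7/10.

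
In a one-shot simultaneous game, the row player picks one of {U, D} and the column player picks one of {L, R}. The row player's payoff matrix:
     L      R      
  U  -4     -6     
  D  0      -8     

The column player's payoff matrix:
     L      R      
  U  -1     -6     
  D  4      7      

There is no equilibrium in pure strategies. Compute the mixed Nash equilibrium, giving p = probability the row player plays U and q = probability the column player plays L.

p = 3/8, q = 1/3

Set the column player's expected payoff from L equal to that from R:
  the column player's payoff to L: p·(-1) + (1−p)·4 = -5p + 4
  the column player's payoff to R: p·(-6) + (1−p)·7 = -13p + 7
  -5p + 4 = -13p + 7  ⇒  8p = 3  ⇒  p = 3/8.
In a mixed equilibrium the row player is indifferent between U and D; this condition fixes q.
  the row player's payoff from U: q·(-4) + (1−q)·(-6) = 2q - 6
  the row player's payoff from D: q·0 + (1−q)·(-8) = 8q - 8
  2q - 6 = 8q - 8  ⇒  -6q = -2  ⇒  q = 1/3.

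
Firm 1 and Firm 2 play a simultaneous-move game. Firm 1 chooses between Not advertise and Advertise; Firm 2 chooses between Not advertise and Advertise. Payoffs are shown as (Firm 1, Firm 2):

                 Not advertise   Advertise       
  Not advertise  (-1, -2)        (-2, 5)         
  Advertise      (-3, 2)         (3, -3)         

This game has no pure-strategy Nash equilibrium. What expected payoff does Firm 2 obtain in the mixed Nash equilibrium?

1/3

Set Firm 2's expected payoff from Not advertise equal to that from Advertise:
  Firm 2's payoff to Not advertise: p·(-2) + (1−p)·2 = -4p + 2
  Firm 2's payoff to Advertise: p·5 + (1−p)·(-3) = 8p - 3
  -4p + 2 = 8p - 3  ⇒  -12p = -5  ⇒  p = 5/12.
At equilibrium Firm 2 is indifferent across columns, so Firm 2's payoff equals the payoff from Not advertise: (5/12)·(-2) + (7/12)·2 = 1/3.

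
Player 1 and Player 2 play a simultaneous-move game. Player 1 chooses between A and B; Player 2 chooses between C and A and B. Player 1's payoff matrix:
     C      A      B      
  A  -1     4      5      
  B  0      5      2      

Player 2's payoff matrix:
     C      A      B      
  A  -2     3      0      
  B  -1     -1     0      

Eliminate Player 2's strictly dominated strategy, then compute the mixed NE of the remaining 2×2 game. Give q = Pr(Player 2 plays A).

Player 2's strategy C is strictly dominated by B: 0 > -2 and 0 > -1. Eliminate C.
Set Player 1's expected payoff from A equal to that from B:
  Player 1's payoff from A: q·4 + (1−q)·5 = -q + 5
  Player 1's payoff from B: q·5 + (1−q)·2 = 3q + 2
  -q + 5 = 3q + 2  ⇒  -4q = -3  ⇒  q = 3/4.

q = 3/4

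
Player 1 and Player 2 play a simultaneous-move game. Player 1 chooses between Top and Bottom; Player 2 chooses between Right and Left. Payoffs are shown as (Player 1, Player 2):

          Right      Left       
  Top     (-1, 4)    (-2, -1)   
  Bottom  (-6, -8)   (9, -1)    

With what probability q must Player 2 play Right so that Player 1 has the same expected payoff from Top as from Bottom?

Player 2's mix must leave Player 1 indifferent between Top and Bottom.
  Player 1's expected payoff from Top: q·(-1) + (1−q)·(-2) = q - 2
  Player 1's expected payoff from Bottom: q·(-6) + (1−q)·9 = -15q + 9
  q - 2 = -15q + 9  ⇒  16q = 11  ⇒  q = 11/16.

q = 11/16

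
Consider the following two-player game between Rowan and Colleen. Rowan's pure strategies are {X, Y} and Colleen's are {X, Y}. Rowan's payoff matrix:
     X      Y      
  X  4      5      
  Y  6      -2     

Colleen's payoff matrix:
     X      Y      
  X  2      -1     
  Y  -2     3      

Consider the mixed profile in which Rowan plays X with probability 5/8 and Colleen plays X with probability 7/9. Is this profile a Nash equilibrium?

Check Colleen's indifference given Rowan's mix p = 5/8:
  payoff from X = 1/2; payoff from Y = 1/2 — equal.
Check Rowan's indifference given Colleen's mix q = 7/9:
  payoff from X = 38/9; payoff from Y = 38/9 — equal.
Both players are indifferent, so neither can profitably deviate.

Yes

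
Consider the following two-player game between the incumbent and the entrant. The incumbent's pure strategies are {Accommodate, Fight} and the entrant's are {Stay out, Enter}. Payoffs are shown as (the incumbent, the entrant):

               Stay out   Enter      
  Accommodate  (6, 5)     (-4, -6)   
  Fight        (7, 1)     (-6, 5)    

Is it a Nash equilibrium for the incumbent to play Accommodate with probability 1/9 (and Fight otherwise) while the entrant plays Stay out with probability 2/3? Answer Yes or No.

No

Given the incumbent's mix p = 1/9, the entrant's payoff from Stay out is 13/9 but from Enter is 34/9. The entrant strictly prefers Enter, so the entrant would not mix.
So the proposed profile is not a Nash equilibrium.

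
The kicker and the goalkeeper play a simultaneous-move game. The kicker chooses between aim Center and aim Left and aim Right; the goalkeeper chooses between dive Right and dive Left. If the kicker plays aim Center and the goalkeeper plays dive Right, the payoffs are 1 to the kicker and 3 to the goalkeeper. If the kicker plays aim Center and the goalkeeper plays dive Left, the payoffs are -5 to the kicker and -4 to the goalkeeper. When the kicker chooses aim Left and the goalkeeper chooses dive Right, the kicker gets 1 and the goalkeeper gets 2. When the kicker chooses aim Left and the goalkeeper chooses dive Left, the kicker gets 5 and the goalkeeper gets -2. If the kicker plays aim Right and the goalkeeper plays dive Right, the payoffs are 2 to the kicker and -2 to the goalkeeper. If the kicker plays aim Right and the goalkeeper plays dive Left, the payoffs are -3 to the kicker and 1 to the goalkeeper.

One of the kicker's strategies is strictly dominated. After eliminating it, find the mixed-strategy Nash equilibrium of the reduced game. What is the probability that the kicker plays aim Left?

p = 3/7

The kicker's strategy aim Center is strictly dominated by aim Right: 2 > 1 and -3 > -5. Eliminate aim Center.
Set the goalkeeper's expected payoff from dive Right equal to that from dive Left:
  the goalkeeper's expected payoff from dive Right: p·2 + (1−p)·(-2) = 4p - 2
  the goalkeeper's expected payoff from dive Left: p·(-2) + (1−p)·1 = -3p + 1
  4p - 2 = -3p + 1  ⇒  7p = 3  ⇒  p = 3/7.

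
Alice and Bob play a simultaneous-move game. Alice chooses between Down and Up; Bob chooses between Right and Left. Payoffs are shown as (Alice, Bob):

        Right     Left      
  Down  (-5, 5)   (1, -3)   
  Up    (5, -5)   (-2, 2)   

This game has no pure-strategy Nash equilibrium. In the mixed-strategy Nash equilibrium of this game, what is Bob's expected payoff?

-1/3

For Bob to be willing to mix, Bob must be indifferent between Right and Left, which pins down Alice's mix.
  Bob's payoff from Right: p·5 + (1−p)·(-5) = 10p - 5
  Bob's payoff from Left: p·(-3) + (1−p)·2 = -5p + 2
  10p - 5 = -5p + 2  ⇒  15p = 7  ⇒  p = 7/15.
At equilibrium Bob is indifferent across columns, so Bob's payoff equals the payoff from Right: (7/15)·5 + (8/15)·(-5) = -1/3.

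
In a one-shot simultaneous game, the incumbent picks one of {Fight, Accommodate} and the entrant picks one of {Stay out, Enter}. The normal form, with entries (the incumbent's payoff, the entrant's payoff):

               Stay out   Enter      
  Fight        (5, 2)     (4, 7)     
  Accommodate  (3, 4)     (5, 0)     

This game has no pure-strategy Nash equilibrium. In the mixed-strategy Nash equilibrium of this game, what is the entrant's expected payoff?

The entrant's indifference between Stay out and Enter determines the incumbent's mixing probability p:
  the entrant's payoff to Stay out: p·2 + (1−p)·4 = -2p + 4
  the entrant's payoff to Enter: p·7 + (1−p)·0 = 7p
  -2p + 4 = 7p  ⇒  -9p = -4  ⇒  p = 4/9.
At equilibrium the entrant is indifferent across columns, so the entrant's payoff equals the payoff from Stay out: (4/9)·2 + (5/9)·4 = 28/9.

28/9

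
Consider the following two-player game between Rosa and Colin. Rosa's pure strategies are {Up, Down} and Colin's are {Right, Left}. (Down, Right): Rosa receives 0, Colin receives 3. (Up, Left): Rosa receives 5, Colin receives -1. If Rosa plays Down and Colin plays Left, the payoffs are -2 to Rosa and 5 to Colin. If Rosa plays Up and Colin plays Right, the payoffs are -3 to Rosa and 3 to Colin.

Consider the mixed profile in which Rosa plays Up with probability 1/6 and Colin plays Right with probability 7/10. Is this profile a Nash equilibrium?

No

Given Rosa's mix p = 1/6, Colin's payoff from Right is 3 but from Left is 4. Colin strictly prefers Left, so Colin would not mix.
So the proposed profile is not a Nash equilibrium.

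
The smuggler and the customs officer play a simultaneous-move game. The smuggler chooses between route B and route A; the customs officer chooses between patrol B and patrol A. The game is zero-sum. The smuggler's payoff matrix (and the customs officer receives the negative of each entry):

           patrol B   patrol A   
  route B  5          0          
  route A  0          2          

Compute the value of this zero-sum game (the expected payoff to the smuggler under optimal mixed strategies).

Set the smuggler's expected payoff from route B equal to that from route A:
  the smuggler's payoff from route B: q·5 + (1−q)·0 = 5q
  the smuggler's payoff from route A: q·0 + (1−q)·2 = -2q + 2
  5q = -2q + 2  ⇒  7q = 2  ⇒  q = 2/7.
The value is the smuggler's expected payoff against this mix (using route B): (2/7)·5 + (5/7)·0 = 10/7.

v = 10/7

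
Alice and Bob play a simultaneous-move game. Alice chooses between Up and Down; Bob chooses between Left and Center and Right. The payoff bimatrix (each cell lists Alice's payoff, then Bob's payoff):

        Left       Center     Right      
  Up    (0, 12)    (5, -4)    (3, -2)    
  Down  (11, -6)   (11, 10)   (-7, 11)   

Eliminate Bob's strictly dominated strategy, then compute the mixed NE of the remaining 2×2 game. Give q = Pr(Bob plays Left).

q = 10/21

Bob's strategy Center is strictly dominated by Right: -2 > -4 and 11 > 10. Eliminate Center.
In a mixed equilibrium Alice is indifferent between Up and Down; this condition fixes q.
  Alice's expected payoff from Up: q·0 + (1−q)·3 = -3q + 3
  Alice's expected payoff from Down: q·11 + (1−q)·(-7) = 18q - 7
  -3q + 3 = 18q - 7  ⇒  -21q = -10  ⇒  q = 10/21.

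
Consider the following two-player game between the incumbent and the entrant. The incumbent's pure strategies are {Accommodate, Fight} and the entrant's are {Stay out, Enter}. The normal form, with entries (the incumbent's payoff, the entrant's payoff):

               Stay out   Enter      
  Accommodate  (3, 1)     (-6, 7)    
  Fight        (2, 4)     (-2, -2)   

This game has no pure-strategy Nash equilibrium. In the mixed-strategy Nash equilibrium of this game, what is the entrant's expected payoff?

In a mixed equilibrium the entrant is indifferent between Stay out and Enter; this condition fixes p.
  the entrant's expected payoff from Stay out: p·1 + (1−p)·4 = -3p + 4
  the entrant's expected payoff from Enter: p·7 + (1−p)·(-2) = 9p - 2
  -3p + 4 = 9p - 2  ⇒  -12p = -6  ⇒  p = 1/2.
At equilibrium the entrant is indifferent across columns, so the entrant's payoff equals the payoff from Stay out: (1/2)·1 + (1/2)·4 = 5/2.

5/2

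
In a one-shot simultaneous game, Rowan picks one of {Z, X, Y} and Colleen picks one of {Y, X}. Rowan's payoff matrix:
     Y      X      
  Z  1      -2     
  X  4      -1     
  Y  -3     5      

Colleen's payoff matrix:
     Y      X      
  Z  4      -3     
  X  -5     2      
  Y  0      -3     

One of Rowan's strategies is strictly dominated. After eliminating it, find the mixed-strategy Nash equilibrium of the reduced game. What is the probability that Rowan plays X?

Rowan's strategy Z is strictly dominated by X: 4 > 1 and -1 > -2. Eliminate Z.
For Colleen to be willing to mix, Colleen must be indifferent between Y and X, which pins down Rowan's mix.
  Colleen's payoff from Y: p·(-5) + (1−p)·0 = -5p
  Colleen's payoff from X: p·2 + (1−p)·(-3) = 5p - 3
  -5p = 5p - 3  ⇒  -10p = -3  ⇒  p = 3/10.

p = 3/10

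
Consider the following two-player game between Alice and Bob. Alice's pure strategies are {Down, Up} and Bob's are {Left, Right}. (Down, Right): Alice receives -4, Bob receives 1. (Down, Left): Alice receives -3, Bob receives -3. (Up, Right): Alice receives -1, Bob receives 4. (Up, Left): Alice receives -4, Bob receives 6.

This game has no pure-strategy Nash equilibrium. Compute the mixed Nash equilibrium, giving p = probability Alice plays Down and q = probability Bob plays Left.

p = 1/3, q = 3/4

Bob's indifference between Left and Right determines Alice's mixing probability p:
  Bob's payoff from Left: p·(-3) + (1−p)·6 = -9p + 6
  Bob's payoff from Right: p·1 + (1−p)·4 = -3p + 4
  -9p + 6 = -3p + 4  ⇒  -6p = -2  ⇒  p = 1/3.
For Alice to be willing to mix, Alice must be indifferent between Down and Up, which pins down Bob's mix.
  Alice's payoff to Down: q·(-3) + (1−q)·(-4) = q - 4
  Alice's payoff to Up: q·(-4) + (1−q)·(-1) = -3q - 1
  q - 4 = -3q - 1  ⇒  4q = 3  ⇒  q = 3/4.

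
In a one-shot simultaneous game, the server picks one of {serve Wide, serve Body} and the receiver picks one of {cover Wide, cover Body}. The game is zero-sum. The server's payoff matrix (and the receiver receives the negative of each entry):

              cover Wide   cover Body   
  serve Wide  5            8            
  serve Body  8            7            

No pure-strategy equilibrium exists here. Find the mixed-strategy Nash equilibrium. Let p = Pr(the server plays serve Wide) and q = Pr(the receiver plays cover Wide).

The server's mix must leave the receiver indifferent between cover Wide and cover Body.
  the receiver's payoff from cover Wide: p·(-5) + (1−p)·(-8) = 3p - 8
  the receiver's payoff from cover Body: p·(-8) + (1−p)·(-7) = -p - 7
  3p - 8 = -p - 7  ⇒  4p = 1  ⇒  p = 1/4.
The server's indifference between serve Wide and serve Body determines the receiver's mixing probability q:
  the server's payoff from serve Wide: q·5 + (1−q)·8 = -3q + 8
  the server's payoff from serve Body: q·8 + (1−q)·7 = q + 7
  -3q + 8 = q + 7  ⇒  -4q = -1  ⇒  q = 1/4.

p = 1/4, q = 1/4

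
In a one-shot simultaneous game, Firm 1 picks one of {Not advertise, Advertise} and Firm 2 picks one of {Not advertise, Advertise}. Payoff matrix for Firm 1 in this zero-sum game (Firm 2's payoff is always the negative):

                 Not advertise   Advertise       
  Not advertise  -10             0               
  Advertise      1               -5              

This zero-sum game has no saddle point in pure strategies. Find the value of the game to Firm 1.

v = -25/8

For Firm 1 to be willing to mix, Firm 1 must be indifferent between Not advertise and Advertise, which pins down Firm 2's mix.
  Firm 1's expected payoff from Not advertise: q·(-10) + (1−q)·0 = -10q
  Firm 1's expected payoff from Advertise: q·1 + (1−q)·(-5) = 6q - 5
  -10q = 6q - 5  ⇒  -16q = -5  ⇒  q = 5/16.
The value is Firm 1's expected payoff against this mix (using Not advertise): (5/16)·(-10) + (11/16)·0 = -25/8.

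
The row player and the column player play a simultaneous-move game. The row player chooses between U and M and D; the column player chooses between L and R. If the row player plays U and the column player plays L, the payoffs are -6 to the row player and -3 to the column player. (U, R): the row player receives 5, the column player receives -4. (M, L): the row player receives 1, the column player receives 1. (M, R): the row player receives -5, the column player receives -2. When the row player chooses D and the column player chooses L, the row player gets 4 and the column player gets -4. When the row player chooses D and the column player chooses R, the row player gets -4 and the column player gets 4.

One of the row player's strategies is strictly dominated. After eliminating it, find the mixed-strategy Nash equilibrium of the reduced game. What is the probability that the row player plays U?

p = 8/9

The row player's strategy M is strictly dominated by D: 4 > 1 and -4 > -5. Eliminate M.
In a mixed equilibrium the column player is indifferent between L and R; this condition fixes p.
  the column player's payoff from L: p·(-3) + (1−p)·(-4) = p - 4
  the column player's payoff from R: p·(-4) + (1−p)·4 = -8p + 4
  p - 4 = -8p + 4  ⇒  9p = 8  ⇒  p = 8/9.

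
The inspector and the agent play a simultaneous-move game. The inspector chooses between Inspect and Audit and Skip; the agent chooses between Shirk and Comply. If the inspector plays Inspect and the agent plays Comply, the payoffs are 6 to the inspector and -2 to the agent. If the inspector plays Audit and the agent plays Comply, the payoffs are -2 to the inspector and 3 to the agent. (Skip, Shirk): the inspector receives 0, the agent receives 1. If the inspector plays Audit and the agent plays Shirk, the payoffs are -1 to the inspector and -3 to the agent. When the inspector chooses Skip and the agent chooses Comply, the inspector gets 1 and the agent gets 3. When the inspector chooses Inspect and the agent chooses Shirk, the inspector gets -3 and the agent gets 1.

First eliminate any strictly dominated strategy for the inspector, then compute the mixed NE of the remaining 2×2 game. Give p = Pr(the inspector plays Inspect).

The inspector's strategy Audit is strictly dominated by Skip: 0 > -1 and 1 > -2. Eliminate Audit.
In a mixed equilibrium the agent is indifferent between Shirk and Comply; this condition fixes p.
  the agent's payoff to Shirk: p·1 + (1−p)·1 = 1
  the agent's payoff to Comply: p·(-2) + (1−p)·3 = -5p + 3
  1 = -5p + 3  ⇒  5p = 2  ⇒  p = 2/5.

p = 2/5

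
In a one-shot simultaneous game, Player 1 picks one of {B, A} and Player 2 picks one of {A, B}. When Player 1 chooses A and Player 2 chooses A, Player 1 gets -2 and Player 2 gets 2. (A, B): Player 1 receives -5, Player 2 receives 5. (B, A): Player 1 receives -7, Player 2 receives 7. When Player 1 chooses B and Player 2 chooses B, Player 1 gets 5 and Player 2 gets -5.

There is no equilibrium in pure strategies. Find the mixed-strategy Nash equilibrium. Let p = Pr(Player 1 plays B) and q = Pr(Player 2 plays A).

p = 1/5, q = 2/3

For Player 2 to be willing to mix, Player 2 must be indifferent between A and B, which pins down Player 1's mix.
  Player 2's expected payoff from A: p·7 + (1−p)·2 = 5p + 2
  Player 2's expected payoff from B: p·(-5) + (1−p)·5 = -10p + 5
  5p + 2 = -10p + 5  ⇒  15p = 3  ⇒  p = 1/5.
For Player 1 to be willing to mix, Player 1 must be indifferent between B and A, which pins down Player 2's mix.
  Player 1's payoff to B: q·(-7) + (1−q)·5 = -12q + 5
  Player 1's payoff to A: q·(-2) + (1−q)·(-5) = 3q - 5
  -12q + 5 = 3q - 5  ⇒  -15q = -10  ⇒  q = 2/3.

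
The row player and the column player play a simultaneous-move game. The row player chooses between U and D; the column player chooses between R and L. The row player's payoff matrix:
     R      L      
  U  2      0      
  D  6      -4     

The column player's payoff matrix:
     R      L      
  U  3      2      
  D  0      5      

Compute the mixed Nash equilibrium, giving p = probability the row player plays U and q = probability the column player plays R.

In a mixed equilibrium the column player is indifferent between R and L; this condition fixes p.
  the column player's payoff to R: p·3 + (1−p)·0 = 3p
  the column player's payoff to L: p·2 + (1−p)·5 = -3p + 5
  3p = -3p + 5  ⇒  6p = 5  ⇒  p = 5/6.
Set the row player's expected payoff from U equal to that from D:
  the row player's payoff to U: q·2 + (1−q)·0 = 2q
  the row player's payoff to D: q·6 + (1−q)·(-4) = 10q - 4
  2q = 10q - 4  ⇒  -8q = -4  ⇒  q = 1/2.

p = 5/6, q = 1/2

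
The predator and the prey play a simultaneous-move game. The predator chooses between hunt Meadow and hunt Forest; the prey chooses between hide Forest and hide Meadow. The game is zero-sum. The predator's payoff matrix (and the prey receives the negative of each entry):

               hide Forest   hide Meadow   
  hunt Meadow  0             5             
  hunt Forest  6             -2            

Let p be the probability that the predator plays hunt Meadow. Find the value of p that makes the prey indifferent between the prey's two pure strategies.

p = 8/13

In a mixed equilibrium the prey is indifferent between hide Forest and hide Meadow; this condition fixes p.
  the prey's payoff from hide Forest: p·0 + (1−p)·(-6) = 6p - 6
  the prey's payoff from hide Meadow: p·(-5) + (1−p)·2 = -7p + 2
  6p - 6 = -7p + 2  ⇒  13p = 8  ⇒  p = 8/13.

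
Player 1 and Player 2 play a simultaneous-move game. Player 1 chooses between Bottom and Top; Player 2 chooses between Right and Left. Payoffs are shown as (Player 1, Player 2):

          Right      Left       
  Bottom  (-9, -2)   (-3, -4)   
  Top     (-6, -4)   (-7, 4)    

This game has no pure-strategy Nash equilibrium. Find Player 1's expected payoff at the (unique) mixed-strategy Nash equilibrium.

-45/7

In a mixed equilibrium Player 1 is indifferent between Bottom and Top; this condition fixes q.
  Player 1's payoff from Bottom: q·(-9) + (1−q)·(-3) = -6q - 3
  Player 1's payoff from Top: q·(-6) + (1−q)·(-7) = q - 7
  -6q - 3 = q - 7  ⇒  -7q = -4  ⇒  q = 4/7.
At equilibrium Player 1 is indifferent across rows, so Player 1's payoff equals the payoff from Bottom: (4/7)·(-9) + (3/7)·(-3) = -45/7.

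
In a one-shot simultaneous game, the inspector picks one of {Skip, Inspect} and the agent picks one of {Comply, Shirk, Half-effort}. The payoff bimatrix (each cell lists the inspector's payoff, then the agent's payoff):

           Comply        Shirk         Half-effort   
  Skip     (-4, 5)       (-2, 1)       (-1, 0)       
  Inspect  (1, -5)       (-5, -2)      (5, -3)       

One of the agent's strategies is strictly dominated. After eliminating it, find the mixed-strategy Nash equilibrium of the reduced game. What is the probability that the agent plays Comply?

The agent's strategy Half-effort is strictly dominated by Shirk: 1 > 0 and -2 > -3. Eliminate Half-effort.
The inspector's indifference between Skip and Inspect determines the agent's mixing probability q:
  the inspector's payoff from Skip: q·(-4) + (1−q)·(-2) = -2q - 2
  the inspector's payoff from Inspect: q·1 + (1−q)·(-5) = 6q - 5
  -2q - 2 = 6q - 5  ⇒  -8q = -3  ⇒  q = 3/8.

q = 3/8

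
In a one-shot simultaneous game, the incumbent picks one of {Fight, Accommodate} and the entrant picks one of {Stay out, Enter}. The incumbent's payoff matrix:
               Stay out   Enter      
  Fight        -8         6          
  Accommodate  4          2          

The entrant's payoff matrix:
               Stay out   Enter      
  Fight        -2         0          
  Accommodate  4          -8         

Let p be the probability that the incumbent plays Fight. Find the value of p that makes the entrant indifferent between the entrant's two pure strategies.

In a mixed equilibrium the entrant is indifferent between Stay out and Enter; this condition fixes p.
  the entrant's payoff to Stay out: p·(-2) + (1−p)·4 = -6p + 4
  the entrant's payoff to Enter: p·0 + (1−p)·(-8) = 8p - 8
  -6p + 4 = 8p - 8  ⇒  -14p = -12  ⇒  p = 6/7.

p = 6/7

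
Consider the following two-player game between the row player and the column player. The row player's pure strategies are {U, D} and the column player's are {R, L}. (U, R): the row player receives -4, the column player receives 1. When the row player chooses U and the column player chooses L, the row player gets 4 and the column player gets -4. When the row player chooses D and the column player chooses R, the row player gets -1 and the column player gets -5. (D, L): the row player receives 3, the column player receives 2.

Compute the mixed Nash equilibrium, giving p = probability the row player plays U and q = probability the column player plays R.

In a mixed equilibrium the column player is indifferent between R and L; this condition fixes p.
  the column player's expected payoff from R: p·1 + (1−p)·(-5) = 6p - 5
  the column player's expected payoff from L: p·(-4) + (1−p)·2 = -6p + 2
  6p - 5 = -6p + 2  ⇒  12p = 7  ⇒  p = 7/12.
The row player's indifference between U and D determines the column player's mixing probability q:
  the row player's payoff from U: q·(-4) + (1−q)·4 = -8q + 4
  the row player's payoff from D: q·(-1) + (1−q)·3 = -4q + 3
  -8q + 4 = -4q + 3  ⇒  -4q = -1  ⇒  q = 1/4.

p = 7/12, q = 1/4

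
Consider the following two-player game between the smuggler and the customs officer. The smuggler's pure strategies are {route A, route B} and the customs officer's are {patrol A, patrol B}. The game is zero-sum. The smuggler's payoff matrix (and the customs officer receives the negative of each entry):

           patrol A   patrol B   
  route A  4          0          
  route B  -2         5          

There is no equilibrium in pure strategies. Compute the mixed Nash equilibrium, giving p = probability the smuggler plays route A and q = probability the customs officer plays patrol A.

p = 7/11, q = 5/11

In a mixed equilibrium the customs officer is indifferent between patrol A and patrol B; this condition fixes p.
  the customs officer's payoff to patrol A: p·(-4) + (1−p)·2 = -6p + 2
  the customs officer's payoff to patrol B: p·0 + (1−p)·(-5) = 5p - 5
  -6p + 2 = 5p - 5  ⇒  -11p = -7  ⇒  p = 7/11.
The customs officer's mix must leave the smuggler indifferent between route A and route B.
  the smuggler's payoff to route A: q·4 + (1−q)·0 = 4q
  the smuggler's payoff to route B: q·(-2) + (1−q)·5 = -7q + 5
  4q = -7q + 5  ⇒  11q = 5  ⇒  q = 5/11.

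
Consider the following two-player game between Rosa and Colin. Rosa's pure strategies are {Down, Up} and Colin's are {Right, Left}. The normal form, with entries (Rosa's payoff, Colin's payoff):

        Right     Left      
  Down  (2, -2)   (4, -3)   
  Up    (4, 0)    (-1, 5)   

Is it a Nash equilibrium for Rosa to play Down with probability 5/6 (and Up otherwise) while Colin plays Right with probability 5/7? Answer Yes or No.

Yes

Check Colin's indifference given Rosa's mix p = 5/6:
  payoff from Right = -5/3; payoff from Left = -5/3 — equal.
Check Rosa's indifference given Colin's mix q = 5/7:
  payoff from Down = 18/7; payoff from Up = 18/7 — equal.
Both players are indifferent, so neither can profitably deviate.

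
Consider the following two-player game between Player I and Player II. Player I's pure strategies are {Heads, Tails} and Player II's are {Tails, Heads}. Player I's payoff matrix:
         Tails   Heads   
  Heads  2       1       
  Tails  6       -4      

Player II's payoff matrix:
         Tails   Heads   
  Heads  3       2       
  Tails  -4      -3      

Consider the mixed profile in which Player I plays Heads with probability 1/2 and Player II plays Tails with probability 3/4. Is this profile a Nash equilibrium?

No

Given Player II's mix q = 3/4, Player I's payoff from Heads is 7/4 but from Tails is 7/2. Player I strictly prefers Tails, so Player I would not mix.
So the proposed profile is not a Nash equilibrium.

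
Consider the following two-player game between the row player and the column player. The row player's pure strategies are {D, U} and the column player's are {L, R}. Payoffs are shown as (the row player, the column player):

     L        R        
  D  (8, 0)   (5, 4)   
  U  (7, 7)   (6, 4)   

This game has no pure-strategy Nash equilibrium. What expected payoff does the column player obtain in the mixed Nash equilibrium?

In a mixed equilibrium the column player is indifferent between L and R; this condition fixes p.
  the column player's expected payoff from L: p·0 + (1−p)·7 = -7p + 7
  the column player's expected payoff from R: p·4 + (1−p)·4 = 4
  -7p + 7 = 4  ⇒  -7p = -3  ⇒  p = 3/7.
At equilibrium the column player is indifferent across columns, so the column player's payoff equals the payoff from L: (3/7)·0 + (4/7)·7 = 4.

4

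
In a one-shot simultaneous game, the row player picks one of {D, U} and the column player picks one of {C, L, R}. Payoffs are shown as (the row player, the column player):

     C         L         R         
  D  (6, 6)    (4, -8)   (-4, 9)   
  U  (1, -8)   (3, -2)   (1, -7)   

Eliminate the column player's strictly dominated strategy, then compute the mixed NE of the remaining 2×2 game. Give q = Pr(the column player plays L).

The column player's strategy C is strictly dominated by R: 9 > 6 and -7 > -8. Eliminate C.
In a mixed equilibrium the row player is indifferent between D and U; this condition fixes q.
  the row player's payoff to D: q·4 + (1−q)·(-4) = 8q - 4
  the row player's payoff to U: q·3 + (1−q)·1 = 2q + 1
  8q - 4 = 2q + 1  ⇒  6q = 5  ⇒  q = 5/6.

q = 5/6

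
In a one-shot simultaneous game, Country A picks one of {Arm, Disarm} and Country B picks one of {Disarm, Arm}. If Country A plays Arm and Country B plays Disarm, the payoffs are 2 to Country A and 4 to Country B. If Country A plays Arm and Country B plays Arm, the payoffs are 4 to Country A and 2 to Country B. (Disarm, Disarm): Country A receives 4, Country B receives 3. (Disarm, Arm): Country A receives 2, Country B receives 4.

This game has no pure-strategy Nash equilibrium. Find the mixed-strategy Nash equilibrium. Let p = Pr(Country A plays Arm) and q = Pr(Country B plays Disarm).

For Country B to be willing to mix, Country B must be indifferent between Disarm and Arm, which pins down Country A's mix.
  Country B's payoff from Disarm: p·4 + (1−p)·3 = p + 3
  Country B's payoff from Arm: p·2 + (1−p)·4 = -2p + 4
  p + 3 = -2p + 4  ⇒  3p = 1  ⇒  p = 1/3.
Country A's indifference between Arm and Disarm determines Country B's mixing probability q:
  Country A's expected payoff from Arm: q·2 + (1−q)·4 = -2q + 4
  Country A's expected payoff from Disarm: q·4 + (1−q)·2 = 2q + 2
  -2q + 4 = 2q + 2  ⇒  -4q = -2  ⇒  q = 1/2.

p = 1/3, q = 1/2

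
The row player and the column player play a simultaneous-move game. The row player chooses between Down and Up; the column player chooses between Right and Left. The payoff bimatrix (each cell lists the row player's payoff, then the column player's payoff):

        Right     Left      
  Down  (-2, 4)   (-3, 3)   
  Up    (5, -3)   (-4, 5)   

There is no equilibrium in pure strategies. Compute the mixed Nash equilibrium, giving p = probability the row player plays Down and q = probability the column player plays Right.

p = 8/9, q = 1/8

The column player's indifference between Right and Left determines the row player's mixing probability p:
  the column player's payoff to Right: p·4 + (1−p)·(-3) = 7p - 3
  the column player's payoff to Left: p·3 + (1−p)·5 = -2p + 5
  7p - 3 = -2p + 5  ⇒  9p = 8  ⇒  p = 8/9.
The row player's indifference between Down and Up determines the column player's mixing probability q:
  the row player's payoff from Down: q·(-2) + (1−q)·(-3) = q - 3
  the row player's payoff from Up: q·5 + (1−q)·(-4) = 9q - 4
  q - 3 = 9q - 4  ⇒  -8q = -1  ⇒  q = 1/8.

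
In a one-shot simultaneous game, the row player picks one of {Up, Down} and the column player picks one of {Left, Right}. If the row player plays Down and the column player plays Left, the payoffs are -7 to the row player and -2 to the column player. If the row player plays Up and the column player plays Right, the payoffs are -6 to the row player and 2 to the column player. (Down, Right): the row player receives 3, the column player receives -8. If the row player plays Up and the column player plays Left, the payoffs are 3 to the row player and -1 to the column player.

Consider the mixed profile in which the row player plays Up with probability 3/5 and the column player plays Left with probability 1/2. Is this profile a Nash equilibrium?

Given the row player's mix p = 3/5, the column player's payoff from Left is -7/5 but from Right is -2. The column player strictly prefers Left, so the column player would not mix.
So the proposed profile is not a Nash equilibrium.

No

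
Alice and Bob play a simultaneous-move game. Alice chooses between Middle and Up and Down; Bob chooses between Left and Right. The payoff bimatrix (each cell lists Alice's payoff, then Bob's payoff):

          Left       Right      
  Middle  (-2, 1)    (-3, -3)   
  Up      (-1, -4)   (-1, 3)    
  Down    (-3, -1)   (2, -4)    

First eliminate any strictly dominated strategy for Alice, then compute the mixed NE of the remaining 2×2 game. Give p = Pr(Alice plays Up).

Alice's strategy Middle is strictly dominated by Up: -1 > -2 and -1 > -3. Eliminate Middle.
For Bob to be willing to mix, Bob must be indifferent between Left and Right, which pins down Alice's mix.
  Bob's payoff from Left: p·(-4) + (1−p)·(-1) = -3p - 1
  Bob's payoff from Right: p·3 + (1−p)·(-4) = 7p - 4
  -3p - 1 = 7p - 4  ⇒  -10p = -3  ⇒  p = 3/10.

p = 3/10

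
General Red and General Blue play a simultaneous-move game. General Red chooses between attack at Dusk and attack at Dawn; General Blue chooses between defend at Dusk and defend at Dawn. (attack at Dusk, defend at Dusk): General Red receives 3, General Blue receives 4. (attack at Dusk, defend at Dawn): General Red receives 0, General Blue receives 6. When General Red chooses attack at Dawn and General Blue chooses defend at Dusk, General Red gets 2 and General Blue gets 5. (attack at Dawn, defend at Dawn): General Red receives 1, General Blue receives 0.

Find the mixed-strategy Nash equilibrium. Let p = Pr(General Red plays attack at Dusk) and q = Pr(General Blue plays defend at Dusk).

p = 5/7, q = 1/2

General Blue's indifference between defend at Dusk and defend at Dawn determines General Red's mixing probability p:
  General Blue's payoff from defend at Dusk: p·4 + (1−p)·5 = -p + 5
  General Blue's payoff from defend at Dawn: p·6 + (1−p)·0 = 6p
  -p + 5 = 6p  ⇒  -7p = -5  ⇒  p = 5/7.
In a mixed equilibrium General Red is indifferent between attack at Dusk and attack at Dawn; this condition fixes q.
  General Red's expected payoff from attack at Dusk: q·3 + (1−q)·0 = 3q
  General Red's expected payoff from attack at Dawn: q·2 + (1−q)·1 = q + 1
  3q = q + 1  ⇒  2q = 1  ⇒  q = 1/2.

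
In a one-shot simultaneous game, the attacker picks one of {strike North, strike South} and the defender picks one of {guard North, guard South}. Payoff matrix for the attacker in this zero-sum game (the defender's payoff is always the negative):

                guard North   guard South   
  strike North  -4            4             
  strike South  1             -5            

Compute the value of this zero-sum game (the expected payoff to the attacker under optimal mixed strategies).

In a mixed equilibrium the attacker is indifferent between strike North and strike South; this condition fixes q.
  the attacker's payoff from strike North: q·(-4) + (1−q)·4 = -8q + 4
  the attacker's payoff from strike South: q·1 + (1−q)·(-5) = 6q - 5
  -8q + 4 = 6q - 5  ⇒  -14q = -9  ⇒  q = 9/14.
The value is the attacker's expected payoff against this mix (using strike North): (9/14)·(-4) + (5/14)·4 = -8/7.

v = -8/7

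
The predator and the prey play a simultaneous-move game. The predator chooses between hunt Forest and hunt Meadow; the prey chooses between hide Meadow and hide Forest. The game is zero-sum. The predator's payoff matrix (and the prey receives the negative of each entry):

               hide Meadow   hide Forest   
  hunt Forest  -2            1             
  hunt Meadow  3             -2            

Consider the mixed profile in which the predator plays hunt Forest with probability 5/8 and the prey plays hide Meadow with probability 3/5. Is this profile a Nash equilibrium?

No

Given the prey's mix q = 3/5, the predator's payoff from hunt Forest is -4/5 but from hunt Meadow is 1. The predator strictly prefers hunt Meadow, so the predator would not mix.
So the proposed profile is not a Nash equilibrium.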